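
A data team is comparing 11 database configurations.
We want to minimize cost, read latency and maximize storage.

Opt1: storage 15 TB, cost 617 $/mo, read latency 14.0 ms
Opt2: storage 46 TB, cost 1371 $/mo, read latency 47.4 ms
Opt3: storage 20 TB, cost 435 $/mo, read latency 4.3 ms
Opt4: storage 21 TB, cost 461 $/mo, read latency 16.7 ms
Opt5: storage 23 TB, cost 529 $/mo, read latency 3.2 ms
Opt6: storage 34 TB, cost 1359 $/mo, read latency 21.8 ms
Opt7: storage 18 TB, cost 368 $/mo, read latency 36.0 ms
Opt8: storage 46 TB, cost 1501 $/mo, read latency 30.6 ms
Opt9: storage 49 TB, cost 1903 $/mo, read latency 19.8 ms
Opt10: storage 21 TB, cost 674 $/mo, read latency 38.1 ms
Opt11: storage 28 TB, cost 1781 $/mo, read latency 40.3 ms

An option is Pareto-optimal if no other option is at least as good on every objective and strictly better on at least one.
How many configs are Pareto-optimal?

8

Opt1: dominated by Opt3 (storage 20≥15, cost 435≤617, read latency 4.3≤14.0).
Opt2: not dominated.
Opt3: not dominated.
Opt4: not dominated.
Opt5: not dominated (best read latency).
Opt6: not dominated.
Opt7: not dominated (best cost).
Opt8: not dominated.
Opt9: not dominated (best storage).
Opt10: dominated by Opt4 (storage 21≥21, cost 461≤674, read latency 16.7≤38.1).
Opt11: dominated by Opt6 (storage 34≥28, cost 1359≤1781, read latency 21.8≤40.3).
Pareto-optimal: Opt2, Opt3, Opt4, Opt5, Opt6, Opt7, Opt8, Opt9 → 8.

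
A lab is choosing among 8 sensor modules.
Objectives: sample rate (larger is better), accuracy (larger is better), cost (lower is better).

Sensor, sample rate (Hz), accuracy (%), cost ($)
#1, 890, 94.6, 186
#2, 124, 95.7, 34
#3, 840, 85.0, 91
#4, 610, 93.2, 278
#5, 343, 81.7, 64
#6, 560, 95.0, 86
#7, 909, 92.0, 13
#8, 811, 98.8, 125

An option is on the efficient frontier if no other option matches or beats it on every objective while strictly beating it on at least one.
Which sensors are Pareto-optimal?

#1: not dominated.
#2: not dominated.
#3: dominated by #7 (sample rate 909≥840, accuracy 92.0≥85.0, cost 13≤91).
#4: dominated by #1 (sample rate 890≥610, accuracy 94.6≥93.2, cost 186≤278).
#5: dominated by #7 (sample rate 909≥343, accuracy 92.0≥81.7, cost 13≤64).
#6: not dominated.
#7: not dominated (best sample rate).
#8: not dominated (best accuracy).

#1, #2, #6, #7, #8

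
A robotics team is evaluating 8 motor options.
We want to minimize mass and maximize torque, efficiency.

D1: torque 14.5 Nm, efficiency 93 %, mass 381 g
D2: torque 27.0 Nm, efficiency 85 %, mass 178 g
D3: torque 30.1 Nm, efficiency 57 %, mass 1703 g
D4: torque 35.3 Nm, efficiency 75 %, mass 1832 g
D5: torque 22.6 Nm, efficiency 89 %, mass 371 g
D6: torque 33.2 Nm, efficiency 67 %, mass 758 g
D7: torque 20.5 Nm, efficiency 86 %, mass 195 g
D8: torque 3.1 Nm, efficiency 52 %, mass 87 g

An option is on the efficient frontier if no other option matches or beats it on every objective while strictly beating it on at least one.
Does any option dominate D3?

D6 vs D3: torque 33.2≥30.1, efficiency 67≥57, mass 758≤1703 — D6 is at least as good on every objective and strictly better on at least one, so D6 dominates D3.

Yes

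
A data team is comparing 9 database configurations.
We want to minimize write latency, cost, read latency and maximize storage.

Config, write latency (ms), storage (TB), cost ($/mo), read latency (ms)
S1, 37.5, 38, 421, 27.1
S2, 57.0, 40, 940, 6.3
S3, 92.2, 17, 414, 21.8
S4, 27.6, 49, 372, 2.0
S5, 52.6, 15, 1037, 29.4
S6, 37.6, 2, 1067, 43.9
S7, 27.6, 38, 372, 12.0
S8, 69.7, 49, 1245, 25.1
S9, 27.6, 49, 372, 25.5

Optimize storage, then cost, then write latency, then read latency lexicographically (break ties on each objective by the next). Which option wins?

First maximize storage: best is 49, kept {S4, S8, S9}.
Then minimize cost: best is 372, kept {S4, S9}.
Then minimize write latency: best is 27.6, kept {S4, S9}.
Then minimize read latency: best is 2.0, kept {S4}.

S4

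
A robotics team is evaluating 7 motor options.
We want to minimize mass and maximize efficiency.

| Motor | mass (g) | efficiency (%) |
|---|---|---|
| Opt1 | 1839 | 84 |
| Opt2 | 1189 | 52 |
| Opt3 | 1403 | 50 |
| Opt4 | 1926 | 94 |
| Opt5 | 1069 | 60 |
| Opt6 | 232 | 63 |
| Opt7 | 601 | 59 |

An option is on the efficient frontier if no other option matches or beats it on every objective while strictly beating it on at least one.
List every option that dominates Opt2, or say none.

Opt5: mass 1069≤1189, efficiency 60≥52 — dominates Opt2.
Opt6: mass 232≤1189, efficiency 63≥52 — dominates Opt2.
Opt7: mass 601≤1189, efficiency 59≥52 — dominates Opt2.
Others (Opt1, Opt3, Opt4) are each worse than Opt2 on at least one objective.

Opt5, Opt6, Opt7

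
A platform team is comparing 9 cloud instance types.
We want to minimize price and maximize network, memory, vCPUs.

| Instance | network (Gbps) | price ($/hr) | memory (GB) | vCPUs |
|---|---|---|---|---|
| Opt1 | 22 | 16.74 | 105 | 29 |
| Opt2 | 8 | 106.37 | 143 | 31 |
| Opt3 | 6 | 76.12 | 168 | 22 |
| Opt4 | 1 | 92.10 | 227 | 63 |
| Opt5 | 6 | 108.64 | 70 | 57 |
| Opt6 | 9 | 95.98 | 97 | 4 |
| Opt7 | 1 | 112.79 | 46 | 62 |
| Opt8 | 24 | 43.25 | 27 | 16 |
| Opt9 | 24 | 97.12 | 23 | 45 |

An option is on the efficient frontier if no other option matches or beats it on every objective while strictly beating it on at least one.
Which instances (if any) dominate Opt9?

Opt1: worse on network (22 vs 24).
Opt2: worse on network (8 vs 24).
Opt3: worse on network (6 vs 24).
Opt4: worse on network (1 vs 24).
Opt5: worse on network (6 vs 24).
Opt6: worse on network (9 vs 24).
Opt7: worse on network (1 vs 24).
Opt8: worse on vCPUs (16 vs 45).
No option dominates Opt9.

none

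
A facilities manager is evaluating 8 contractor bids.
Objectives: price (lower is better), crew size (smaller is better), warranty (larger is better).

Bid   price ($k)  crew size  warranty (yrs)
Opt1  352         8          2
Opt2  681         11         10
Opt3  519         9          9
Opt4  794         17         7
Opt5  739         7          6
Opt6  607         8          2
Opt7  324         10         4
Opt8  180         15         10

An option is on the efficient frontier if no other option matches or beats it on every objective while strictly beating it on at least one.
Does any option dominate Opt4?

Opt2 vs Opt4: price 681≤794, crew size 11≤17, warranty 10≥7 — Opt2 is at least as good on every objective and strictly better on at least one, so Opt2 dominates Opt4.

Yes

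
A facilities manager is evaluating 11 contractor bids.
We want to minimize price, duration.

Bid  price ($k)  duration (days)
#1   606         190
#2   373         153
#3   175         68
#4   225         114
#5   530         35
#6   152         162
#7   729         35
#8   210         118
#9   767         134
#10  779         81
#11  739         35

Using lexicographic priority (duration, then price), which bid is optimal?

#5

First minimize duration: best is 35, kept {#5, #7, #11}.
Then minimize price: best is 530, kept {#5}.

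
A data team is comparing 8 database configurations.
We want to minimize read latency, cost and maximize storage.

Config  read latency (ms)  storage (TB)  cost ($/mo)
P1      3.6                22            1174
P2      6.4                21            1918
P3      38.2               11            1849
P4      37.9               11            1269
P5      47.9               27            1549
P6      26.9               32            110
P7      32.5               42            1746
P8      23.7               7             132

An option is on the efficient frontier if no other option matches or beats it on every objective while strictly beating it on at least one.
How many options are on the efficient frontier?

4

P1: not dominated (best read latency).
P2: dominated by P1 (read latency 3.6≤6.4, storage 22≥21, cost 1174≤1918).
P3: dominated by P1 (read latency 3.6≤38.2, storage 22≥11, cost 1174≤1849).
P4: dominated by P1 (read latency 3.6≤37.9, storage 22≥11, cost 1174≤1269).
P5: dominated by P6 (read latency 26.9≤47.9, storage 32≥27, cost 110≤1549).
P6: not dominated (best cost).
P7: not dominated (best storage).
P8: not dominated.
Pareto-optimal: P1, P6, P7, P8 → 4.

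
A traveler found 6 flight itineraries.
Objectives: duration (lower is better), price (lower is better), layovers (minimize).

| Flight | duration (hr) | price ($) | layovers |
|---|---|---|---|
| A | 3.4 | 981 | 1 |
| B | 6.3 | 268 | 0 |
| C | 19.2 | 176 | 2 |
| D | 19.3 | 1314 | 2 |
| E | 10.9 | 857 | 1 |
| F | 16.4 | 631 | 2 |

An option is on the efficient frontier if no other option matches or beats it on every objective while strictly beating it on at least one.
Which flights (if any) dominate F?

B

B: duration 6.3≤16.4, price 268≤631, layovers 0≤2 — dominates F.
Others (A, C, D, E) are each worse than F on at least one objective.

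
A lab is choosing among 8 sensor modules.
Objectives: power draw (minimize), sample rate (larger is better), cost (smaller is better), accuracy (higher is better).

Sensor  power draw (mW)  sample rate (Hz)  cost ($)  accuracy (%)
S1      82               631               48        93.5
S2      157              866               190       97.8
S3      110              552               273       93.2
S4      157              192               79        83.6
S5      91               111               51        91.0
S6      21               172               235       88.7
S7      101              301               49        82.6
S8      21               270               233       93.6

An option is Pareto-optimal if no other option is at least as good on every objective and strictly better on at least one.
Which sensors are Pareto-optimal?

S1: not dominated (best cost).
S2: not dominated (best sample rate).
S3: dominated by S1 (power draw 82≤110, sample rate 631≥552, cost 48≤273, accuracy 93.5≥93.2).
S4: dominated by S1 (power draw 82≤157, sample rate 631≥192, cost 48≤79, accuracy 93.5≥83.6).
S5: dominated by S1 (power draw 82≤91, sample rate 631≥111, cost 48≤51, accuracy 93.5≥91.0).
S6: dominated by S8 (power draw 21≤21, sample rate 270≥172, cost 233≤235, accuracy 93.6≥88.7).
S7: dominated by S1 (power draw 82≤101, sample rate 631≥301, cost 48≤49, accuracy 93.5≥82.6).
S8: not dominated.

S1, S2, S8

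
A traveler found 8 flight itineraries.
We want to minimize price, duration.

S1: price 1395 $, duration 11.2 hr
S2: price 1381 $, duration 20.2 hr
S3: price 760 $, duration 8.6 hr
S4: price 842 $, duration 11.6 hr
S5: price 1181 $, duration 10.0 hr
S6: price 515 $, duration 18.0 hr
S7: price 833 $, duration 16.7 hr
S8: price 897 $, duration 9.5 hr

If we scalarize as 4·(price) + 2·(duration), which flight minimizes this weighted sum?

S6

S1: 4·1395 + 2·11.2 = 5602.4
S2: 4·1381 + 2·20.2 = 5564.4
S3: 4·760 + 2·8.6 = 3057.2
S4: 4·842 + 2·11.6 = 3391.2
S5: 4·1181 + 2·10.0 = 4744.0
S6: 4·515 + 2·18.0 = 2096.0
S7: 4·833 + 2·16.7 = 3365.4
S8: 4·897 + 2·9.5 = 3607.0
Lowest: S6 at 2096.0.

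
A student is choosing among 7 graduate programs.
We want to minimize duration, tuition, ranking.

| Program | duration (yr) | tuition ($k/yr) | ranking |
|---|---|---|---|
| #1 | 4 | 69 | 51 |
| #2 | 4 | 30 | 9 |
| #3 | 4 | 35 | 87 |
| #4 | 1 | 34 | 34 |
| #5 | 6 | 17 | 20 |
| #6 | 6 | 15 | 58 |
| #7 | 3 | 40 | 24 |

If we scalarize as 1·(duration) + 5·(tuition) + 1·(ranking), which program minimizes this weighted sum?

#1: 1·4 + 5·69 + 1·51 = 400
#2: 1·4 + 5·30 + 1·9 = 163
#3: 1·4 + 5·35 + 1·87 = 266
#4: 1·1 + 5·34 + 1·34 = 205
#5: 1·6 + 5·17 + 1·20 = 111
#6: 1·6 + 5·15 + 1·58 = 139
#7: 1·3 + 5·40 + 1·24 = 227
Lowest: #5 at 111.

#5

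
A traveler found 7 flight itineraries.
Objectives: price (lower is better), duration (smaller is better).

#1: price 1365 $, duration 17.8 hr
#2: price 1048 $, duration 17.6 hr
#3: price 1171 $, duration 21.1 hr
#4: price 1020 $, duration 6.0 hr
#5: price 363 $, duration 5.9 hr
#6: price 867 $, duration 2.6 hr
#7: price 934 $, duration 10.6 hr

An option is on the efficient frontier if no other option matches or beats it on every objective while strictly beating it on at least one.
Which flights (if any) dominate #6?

#1: worse on price (1365 vs 867).
#2: worse on price (1048 vs 867).
#3: worse on price (1171 vs 867).
#4: worse on price (1020 vs 867).
#5: worse on duration (5.9 vs 2.6).
#7: worse on price (934 vs 867).
No option dominates #6.

none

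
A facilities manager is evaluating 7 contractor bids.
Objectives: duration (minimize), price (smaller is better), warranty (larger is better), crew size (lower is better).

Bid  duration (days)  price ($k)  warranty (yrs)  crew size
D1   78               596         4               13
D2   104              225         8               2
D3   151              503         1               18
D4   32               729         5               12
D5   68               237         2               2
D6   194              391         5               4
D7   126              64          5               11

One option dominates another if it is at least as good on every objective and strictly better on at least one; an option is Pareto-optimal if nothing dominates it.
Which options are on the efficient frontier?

D1, D2, D4, D5, D7

D1: not dominated.
D2: not dominated (best warranty).
D3: dominated by D2 (duration 104≤151, price 225≤503, warranty 8≥1, crew size 2≤18).
D4: not dominated (best duration).
D5: not dominated.
D6: dominated by D2 (duration 104≤194, price 225≤391, warranty 8≥5, crew size 2≤4).
D7: not dominated (best price).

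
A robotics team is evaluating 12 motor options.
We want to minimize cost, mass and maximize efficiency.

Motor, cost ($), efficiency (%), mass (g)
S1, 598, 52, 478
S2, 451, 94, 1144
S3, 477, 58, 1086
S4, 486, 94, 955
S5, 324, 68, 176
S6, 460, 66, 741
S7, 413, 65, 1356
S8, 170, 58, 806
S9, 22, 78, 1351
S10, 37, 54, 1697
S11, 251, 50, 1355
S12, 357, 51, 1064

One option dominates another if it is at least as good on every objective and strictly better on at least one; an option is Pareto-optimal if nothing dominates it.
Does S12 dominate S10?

No

S12 vs S10: S12 is worse on cost (357 vs 37), so it does not dominate S10.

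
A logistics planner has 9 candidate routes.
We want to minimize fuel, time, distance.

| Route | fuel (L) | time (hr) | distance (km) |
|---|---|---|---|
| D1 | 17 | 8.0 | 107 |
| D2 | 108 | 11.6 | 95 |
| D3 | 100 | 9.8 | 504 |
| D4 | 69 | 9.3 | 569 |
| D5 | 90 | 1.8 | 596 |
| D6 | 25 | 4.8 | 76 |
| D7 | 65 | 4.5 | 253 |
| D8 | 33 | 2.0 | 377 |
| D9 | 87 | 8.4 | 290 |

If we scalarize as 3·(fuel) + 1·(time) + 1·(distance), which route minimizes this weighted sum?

D1: 3·17 + 1·8.0 + 1·107 = 166.0
D2: 3·108 + 1·11.6 + 1·95 = 430.6
D3: 3·100 + 1·9.8 + 1·504 = 813.8
D4: 3·69 + 1·9.3 + 1·569 = 785.3
D5: 3·90 + 1·1.8 + 1·596 = 867.8
D6: 3·25 + 1·4.8 + 1·76 = 155.8
D7: 3·65 + 1·4.5 + 1·253 = 452.5
D8: 3·33 + 1·2.0 + 1·377 = 478.0
D9: 3·87 + 1·8.4 + 1·290 = 559.4
Lowest: D6 at 155.8.

D6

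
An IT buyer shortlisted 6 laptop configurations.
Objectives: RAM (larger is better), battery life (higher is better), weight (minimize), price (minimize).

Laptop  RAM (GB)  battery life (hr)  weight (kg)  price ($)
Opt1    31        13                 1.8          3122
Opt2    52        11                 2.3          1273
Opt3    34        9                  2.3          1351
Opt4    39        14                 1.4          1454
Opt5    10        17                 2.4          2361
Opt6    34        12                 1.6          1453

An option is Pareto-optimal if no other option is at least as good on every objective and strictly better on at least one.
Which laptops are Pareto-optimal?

Opt2, Opt4, Opt5, Opt6

Opt1: dominated by Opt4 (RAM 39≥31, battery life 14≥13, weight 1.4≤1.8, price 1454≤3122).
Opt2: not dominated (best RAM).
Opt3: dominated by Opt2 (RAM 52≥34, battery life 11≥9, weight 2.3≤2.3, price 1273≤1351).
Opt4: not dominated (best weight).
Opt5: not dominated (best battery life).
Opt6: not dominated.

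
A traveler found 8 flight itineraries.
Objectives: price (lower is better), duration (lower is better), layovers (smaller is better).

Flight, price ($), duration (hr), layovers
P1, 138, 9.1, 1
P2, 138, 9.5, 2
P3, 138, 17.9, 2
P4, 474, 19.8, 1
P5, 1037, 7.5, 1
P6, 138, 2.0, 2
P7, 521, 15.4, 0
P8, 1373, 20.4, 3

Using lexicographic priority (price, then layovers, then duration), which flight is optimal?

First minimize price: best is 138, kept {P1, P2, P3, P6}.
Then minimize layovers: best is 1, kept {P1}.

P1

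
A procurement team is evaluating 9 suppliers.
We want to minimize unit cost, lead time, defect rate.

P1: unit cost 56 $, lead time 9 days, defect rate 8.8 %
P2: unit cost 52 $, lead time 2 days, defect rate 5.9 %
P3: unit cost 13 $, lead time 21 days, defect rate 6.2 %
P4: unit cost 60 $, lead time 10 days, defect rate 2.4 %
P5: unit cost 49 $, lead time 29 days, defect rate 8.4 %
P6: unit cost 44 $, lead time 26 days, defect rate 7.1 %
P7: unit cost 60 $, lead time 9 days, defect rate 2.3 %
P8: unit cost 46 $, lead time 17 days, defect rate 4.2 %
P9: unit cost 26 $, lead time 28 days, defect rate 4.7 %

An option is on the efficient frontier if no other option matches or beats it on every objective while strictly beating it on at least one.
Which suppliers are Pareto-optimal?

P1: dominated by P2 (unit cost 52≤56, lead time 2≤9, defect rate 5.9≤8.8).
P2: not dominated (best lead time).
P3: not dominated (best unit cost).
P4: dominated by P7 (unit cost 60≤60, lead time 9≤10, defect rate 2.3≤2.4).
P5: dominated by P3 (unit cost 13≤49, lead time 21≤29, defect rate 6.2≤8.4).
P6: dominated by P3 (unit cost 13≤44, lead time 21≤26, defect rate 6.2≤7.1).
P7: not dominated (best defect rate).
P8: not dominated.
P9: not dominated.

P2, P3, P7, P8, P9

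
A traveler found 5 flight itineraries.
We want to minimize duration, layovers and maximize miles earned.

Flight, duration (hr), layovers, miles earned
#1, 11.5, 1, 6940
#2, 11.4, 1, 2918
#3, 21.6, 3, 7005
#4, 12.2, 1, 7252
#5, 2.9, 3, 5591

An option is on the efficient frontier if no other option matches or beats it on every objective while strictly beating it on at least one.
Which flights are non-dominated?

#1, #2, #4, #5

#1: not dominated.
#2: not dominated.
#3: dominated by #4 (duration 12.2≤21.6, layovers 1≤3, miles earned 7252≥7005).
#4: not dominated (best miles earned).
#5: not dominated (best duration).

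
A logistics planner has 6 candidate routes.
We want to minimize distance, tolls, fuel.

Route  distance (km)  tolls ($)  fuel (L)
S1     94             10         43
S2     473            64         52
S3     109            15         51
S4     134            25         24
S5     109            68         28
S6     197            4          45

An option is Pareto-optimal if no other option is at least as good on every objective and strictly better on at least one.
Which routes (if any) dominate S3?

S1

S1: distance 94≤109, tolls 10≤15, fuel 43≤51 — dominates S3.
Others (S2, S4, S5, S6) are each worse than S3 on at least one objective.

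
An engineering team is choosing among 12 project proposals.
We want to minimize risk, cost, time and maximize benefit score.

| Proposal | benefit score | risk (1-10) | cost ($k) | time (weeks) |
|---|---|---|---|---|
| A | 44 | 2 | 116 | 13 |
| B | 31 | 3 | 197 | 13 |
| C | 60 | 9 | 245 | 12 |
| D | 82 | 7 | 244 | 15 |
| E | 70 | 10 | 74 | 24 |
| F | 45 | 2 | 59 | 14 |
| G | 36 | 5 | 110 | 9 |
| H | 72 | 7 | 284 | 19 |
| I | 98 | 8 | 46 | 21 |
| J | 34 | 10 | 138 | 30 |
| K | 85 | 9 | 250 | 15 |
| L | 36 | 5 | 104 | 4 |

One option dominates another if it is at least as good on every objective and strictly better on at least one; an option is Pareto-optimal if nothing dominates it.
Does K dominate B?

No

K vs B: K is worse on risk (9 vs 3), so it does not dominate B.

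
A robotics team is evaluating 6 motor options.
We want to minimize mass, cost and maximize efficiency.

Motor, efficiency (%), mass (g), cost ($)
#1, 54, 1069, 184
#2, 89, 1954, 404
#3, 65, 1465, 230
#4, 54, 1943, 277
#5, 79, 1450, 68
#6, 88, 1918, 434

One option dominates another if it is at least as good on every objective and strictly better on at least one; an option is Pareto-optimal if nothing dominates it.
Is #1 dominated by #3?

#3 vs #1: #3 is worse on mass (1465 vs 1069), so it does not dominate #1.

No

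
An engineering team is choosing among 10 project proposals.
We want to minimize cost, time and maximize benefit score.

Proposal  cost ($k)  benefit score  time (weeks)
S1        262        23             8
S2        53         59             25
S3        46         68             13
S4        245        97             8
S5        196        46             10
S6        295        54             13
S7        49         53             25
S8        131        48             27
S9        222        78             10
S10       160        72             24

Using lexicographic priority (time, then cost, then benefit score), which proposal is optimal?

First minimize time: best is 8, kept {S1, S4}.
Then minimize cost: best is 245, kept {S4}.

S4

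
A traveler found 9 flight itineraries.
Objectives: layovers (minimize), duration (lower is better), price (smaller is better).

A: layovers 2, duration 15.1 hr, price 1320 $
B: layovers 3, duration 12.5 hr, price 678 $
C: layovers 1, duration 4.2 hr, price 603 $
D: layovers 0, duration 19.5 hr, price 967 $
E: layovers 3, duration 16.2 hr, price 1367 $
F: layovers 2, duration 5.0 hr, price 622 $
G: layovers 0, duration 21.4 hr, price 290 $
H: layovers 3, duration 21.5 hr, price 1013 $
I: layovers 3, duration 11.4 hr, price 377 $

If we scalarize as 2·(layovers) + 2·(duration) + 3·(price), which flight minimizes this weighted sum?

G

A: 2·2 + 2·15.1 + 3·1320 = 3994.2
B: 2·3 + 2·12.5 + 3·678 = 2065.0
C: 2·1 + 2·4.2 + 3·603 = 1819.4
D: 2·0 + 2·19.5 + 3·967 = 2940.0
E: 2·3 + 2·16.2 + 3·1367 = 4139.4
F: 2·2 + 2·5.0 + 3·622 = 1880.0
G: 2·0 + 2·21.4 + 3·290 = 912.8
H: 2·3 + 2·21.5 + 3·1013 = 3088.0
I: 2·3 + 2·11.4 + 3·377 = 1159.8
Lowest: G at 912.8.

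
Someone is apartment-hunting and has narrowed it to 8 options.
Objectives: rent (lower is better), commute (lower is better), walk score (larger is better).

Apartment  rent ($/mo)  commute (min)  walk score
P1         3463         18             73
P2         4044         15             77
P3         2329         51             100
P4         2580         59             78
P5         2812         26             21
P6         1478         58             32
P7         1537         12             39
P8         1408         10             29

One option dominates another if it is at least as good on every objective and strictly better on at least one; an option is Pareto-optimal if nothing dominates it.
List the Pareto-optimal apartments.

P1: not dominated.
P2: not dominated.
P3: not dominated (best walk score).
P4: dominated by P3 (rent 2329≤2580, commute 51≤59, walk score 100≥78).
P5: dominated by P7 (rent 1537≤2812, commute 12≤26, walk score 39≥21).
P6: not dominated.
P7: not dominated.
P8: not dominated (best rent).

P1, P2, P3, P6, P7, P8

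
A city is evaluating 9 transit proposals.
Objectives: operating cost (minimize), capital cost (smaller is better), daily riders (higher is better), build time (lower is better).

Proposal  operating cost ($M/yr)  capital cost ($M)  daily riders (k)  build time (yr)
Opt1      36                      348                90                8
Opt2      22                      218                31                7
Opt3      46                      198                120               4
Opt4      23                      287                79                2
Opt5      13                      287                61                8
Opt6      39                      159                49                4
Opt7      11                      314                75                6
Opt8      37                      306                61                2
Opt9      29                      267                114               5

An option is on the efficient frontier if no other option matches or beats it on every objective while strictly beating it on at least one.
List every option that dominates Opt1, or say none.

Opt9

Opt9: operating cost 29≤36, capital cost 267≤348, daily riders 114≥90, build time 5≤8 — dominates Opt1.
Others (Opt2, Opt3, Opt4, Opt5, Opt6, Opt7, Opt8) are each worse than Opt1 on at least one objective.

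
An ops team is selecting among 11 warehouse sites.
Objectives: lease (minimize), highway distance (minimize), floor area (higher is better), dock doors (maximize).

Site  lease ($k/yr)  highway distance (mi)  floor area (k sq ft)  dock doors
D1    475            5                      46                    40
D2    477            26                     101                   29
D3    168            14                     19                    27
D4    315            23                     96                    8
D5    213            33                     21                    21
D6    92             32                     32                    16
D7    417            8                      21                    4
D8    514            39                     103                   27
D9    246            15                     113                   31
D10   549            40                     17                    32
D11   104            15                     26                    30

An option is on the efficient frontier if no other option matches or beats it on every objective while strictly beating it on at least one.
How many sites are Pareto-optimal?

D1: not dominated (best highway distance).
D2: dominated by D9 (lease 246≤477, highway distance 15≤26, floor area 113≥101, dock doors 31≥29).
D3: not dominated.
D4: dominated by D9 (lease 246≤315, highway distance 15≤23, floor area 113≥96, dock doors 31≥8).
D5: dominated by D11 (lease 104≤213, highway distance 15≤33, floor area 26≥21, dock doors 30≥21).
D6: not dominated (best lease).
D7: not dominated.
D8: dominated by D9 (lease 246≤514, highway distance 15≤39, floor area 113≥103, dock doors 31≥27).
D9: not dominated (best floor area).
D10: dominated by D1 (lease 475≤549, highway distance 5≤40, floor area 46≥17, dock doors 40≥32).
D11: not dominated.
Pareto-optimal: D1, D3, D6, D7, D9, D11 → 6.

6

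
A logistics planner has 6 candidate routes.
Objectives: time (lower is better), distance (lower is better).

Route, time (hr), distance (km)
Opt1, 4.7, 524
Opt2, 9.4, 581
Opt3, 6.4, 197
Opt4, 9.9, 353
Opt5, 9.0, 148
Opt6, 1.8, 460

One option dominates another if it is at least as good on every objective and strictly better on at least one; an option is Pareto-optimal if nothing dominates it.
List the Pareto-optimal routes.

Opt3, Opt5, Opt6

Opt1: dominated by Opt6 (time 1.8≤4.7, distance 460≤524).
Opt2: dominated by Opt1 (time 4.7≤9.4, distance 524≤581).
Opt3: not dominated.
Opt4: dominated by Opt3 (time 6.4≤9.9, distance 197≤353).
Opt5: not dominated (best distance).
Opt6: not dominated (best time).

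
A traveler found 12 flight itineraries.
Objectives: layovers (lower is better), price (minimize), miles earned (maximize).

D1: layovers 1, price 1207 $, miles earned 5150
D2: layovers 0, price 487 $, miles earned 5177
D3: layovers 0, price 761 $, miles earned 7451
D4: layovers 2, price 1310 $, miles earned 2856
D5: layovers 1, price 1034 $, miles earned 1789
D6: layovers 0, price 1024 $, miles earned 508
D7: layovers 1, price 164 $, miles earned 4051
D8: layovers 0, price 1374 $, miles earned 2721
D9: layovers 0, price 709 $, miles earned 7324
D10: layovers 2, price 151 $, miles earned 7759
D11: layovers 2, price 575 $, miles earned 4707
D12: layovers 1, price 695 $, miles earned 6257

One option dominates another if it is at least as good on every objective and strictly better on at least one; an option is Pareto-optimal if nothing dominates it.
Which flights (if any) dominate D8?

D2, D3, D9

D2: layovers 0≤0, price 487≤1374, miles earned 5177≥2721 — dominates D8.
D3: layovers 0≤0, price 761≤1374, miles earned 7451≥2721 — dominates D8.
D9: layovers 0≤0, price 709≤1374, miles earned 7324≥2721 — dominates D8.
Others (D1, D4, D5, D6, D7, D10, D11, D12) are each worse than D8 on at least one objective.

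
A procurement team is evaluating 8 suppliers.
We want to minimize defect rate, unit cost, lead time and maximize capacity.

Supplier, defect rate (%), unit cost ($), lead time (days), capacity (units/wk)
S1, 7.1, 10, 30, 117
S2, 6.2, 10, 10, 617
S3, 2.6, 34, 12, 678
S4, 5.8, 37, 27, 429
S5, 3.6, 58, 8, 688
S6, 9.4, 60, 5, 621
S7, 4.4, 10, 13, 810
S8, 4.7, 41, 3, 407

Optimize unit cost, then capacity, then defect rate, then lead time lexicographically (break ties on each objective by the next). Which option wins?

S7

First minimize unit cost: best is 10, kept {S1, S2, S7}.
Then maximize capacity: best is 810, kept {S7}.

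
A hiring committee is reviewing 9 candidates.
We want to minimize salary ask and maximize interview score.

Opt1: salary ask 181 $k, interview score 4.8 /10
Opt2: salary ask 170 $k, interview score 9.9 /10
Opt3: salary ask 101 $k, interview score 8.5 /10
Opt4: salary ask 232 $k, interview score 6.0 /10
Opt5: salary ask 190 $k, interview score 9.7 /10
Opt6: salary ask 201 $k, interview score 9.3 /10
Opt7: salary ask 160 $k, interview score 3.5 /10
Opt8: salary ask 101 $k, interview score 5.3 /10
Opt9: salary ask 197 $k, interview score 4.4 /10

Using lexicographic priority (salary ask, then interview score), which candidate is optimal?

Opt3

First minimize salary ask: best is 101, kept {Opt3, Opt8}.
Then maximize interview score: best is 8.5, kept {Opt3}.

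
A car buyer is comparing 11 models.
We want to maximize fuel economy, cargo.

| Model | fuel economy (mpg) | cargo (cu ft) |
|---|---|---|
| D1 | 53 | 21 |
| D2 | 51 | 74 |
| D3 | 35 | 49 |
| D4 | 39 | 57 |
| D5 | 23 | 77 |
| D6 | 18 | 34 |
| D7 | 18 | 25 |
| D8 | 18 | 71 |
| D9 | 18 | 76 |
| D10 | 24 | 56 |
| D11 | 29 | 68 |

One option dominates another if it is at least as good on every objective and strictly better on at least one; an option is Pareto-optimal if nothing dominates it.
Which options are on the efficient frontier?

D1, D2, D5

D1: not dominated (best fuel economy).
D2: not dominated.
D3: dominated by D2 (fuel economy 51≥35, cargo 74≥49).
D4: dominated by D2 (fuel economy 51≥39, cargo 74≥57).
D5: not dominated (best cargo).
D6: dominated by D2 (fuel economy 51≥18, cargo 74≥34).
D7: dominated by D2 (fuel economy 51≥18, cargo 74≥25).
D8: dominated by D2 (fuel economy 51≥18, cargo 74≥71).
D9: dominated by D5 (fuel economy 23≥18, cargo 77≥76).
D10: dominated by D2 (fuel economy 51≥24, cargo 74≥56).
D11: dominated by D2 (fuel economy 51≥29, cargo 74≥68).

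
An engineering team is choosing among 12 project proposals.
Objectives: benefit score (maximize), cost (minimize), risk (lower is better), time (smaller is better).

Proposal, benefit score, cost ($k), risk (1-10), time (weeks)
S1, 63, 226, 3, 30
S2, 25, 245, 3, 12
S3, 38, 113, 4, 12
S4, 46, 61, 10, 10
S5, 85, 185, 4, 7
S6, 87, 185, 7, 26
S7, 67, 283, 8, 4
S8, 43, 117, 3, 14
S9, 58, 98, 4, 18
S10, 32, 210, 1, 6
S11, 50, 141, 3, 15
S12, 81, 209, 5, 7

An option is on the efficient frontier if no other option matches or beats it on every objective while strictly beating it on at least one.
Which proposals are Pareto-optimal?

S1, S3, S4, S5, S6, S7, S8, S9, S10, S11

S1: not dominated.
S2: dominated by S10 (benefit score 32≥25, cost 210≤245, risk 1≤3, time 6≤12).
S3: not dominated.
S4: not dominated (best cost).
S5: not dominated.
S6: not dominated (best benefit score).
S7: not dominated (best time).
S8: not dominated.
S9: not dominated.
S10: not dominated (best risk).
S11: not dominated.
S12: dominated by S5 (benefit score 85≥81, cost 185≤209, risk 4≤5, time 7≤7).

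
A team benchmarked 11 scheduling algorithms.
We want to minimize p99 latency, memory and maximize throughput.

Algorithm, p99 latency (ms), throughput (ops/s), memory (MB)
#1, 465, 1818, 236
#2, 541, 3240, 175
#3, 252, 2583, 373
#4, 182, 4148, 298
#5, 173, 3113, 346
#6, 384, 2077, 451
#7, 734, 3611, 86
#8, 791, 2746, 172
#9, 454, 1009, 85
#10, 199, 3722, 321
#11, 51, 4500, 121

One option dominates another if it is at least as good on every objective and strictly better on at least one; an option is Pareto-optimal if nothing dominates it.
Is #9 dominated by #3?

#3 vs #9: #3 is worse on memory (373 vs 85), so it does not dominate #9.

No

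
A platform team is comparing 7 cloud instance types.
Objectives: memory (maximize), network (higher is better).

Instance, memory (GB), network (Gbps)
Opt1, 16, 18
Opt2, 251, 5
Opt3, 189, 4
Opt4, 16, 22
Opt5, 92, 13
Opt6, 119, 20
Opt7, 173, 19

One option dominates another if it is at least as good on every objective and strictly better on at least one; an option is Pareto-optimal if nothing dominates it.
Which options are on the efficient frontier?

Opt1: dominated by Opt4 (memory 16≥16, network 22≥18).
Opt2: not dominated (best memory).
Opt3: dominated by Opt2 (memory 251≥189, network 5≥4).
Opt4: not dominated (best network).
Opt5: dominated by Opt6 (memory 119≥92, network 20≥13).
Opt6: not dominated.
Opt7: not dominated.

Opt2, Opt4, Opt6, Opt7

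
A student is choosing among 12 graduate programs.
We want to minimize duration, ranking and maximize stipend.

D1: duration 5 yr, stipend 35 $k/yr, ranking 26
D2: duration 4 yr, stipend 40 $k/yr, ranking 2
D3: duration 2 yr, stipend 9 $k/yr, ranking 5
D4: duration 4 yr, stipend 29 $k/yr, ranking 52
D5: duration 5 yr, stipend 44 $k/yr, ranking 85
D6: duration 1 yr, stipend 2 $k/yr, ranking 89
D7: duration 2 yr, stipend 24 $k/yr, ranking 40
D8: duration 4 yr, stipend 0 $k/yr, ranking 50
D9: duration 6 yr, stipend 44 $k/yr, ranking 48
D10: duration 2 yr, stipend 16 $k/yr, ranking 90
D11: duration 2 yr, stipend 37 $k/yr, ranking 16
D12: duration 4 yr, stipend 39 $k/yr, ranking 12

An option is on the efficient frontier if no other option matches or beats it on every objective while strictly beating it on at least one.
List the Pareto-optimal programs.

D2, D3, D5, D6, D9, D11

D1: dominated by D2 (duration 4≤5, stipend 40≥35, ranking 2≤26).
D2: not dominated (best ranking).
D3: not dominated.
D4: dominated by D2 (duration 4≤4, stipend 40≥29, ranking 2≤52).
D5: not dominated.
D6: not dominated (best duration).
D7: dominated by D11 (duration 2≤2, stipend 37≥24, ranking 16≤40).
D8: dominated by D2 (duration 4≤4, stipend 40≥0, ranking 2≤50).
D9: not dominated.
D10: dominated by D7 (duration 2≤2, stipend 24≥16, ranking 40≤90).
D11: not dominated.
D12: dominated by D2 (duration 4≤4, stipend 40≥39, ranking 2≤12).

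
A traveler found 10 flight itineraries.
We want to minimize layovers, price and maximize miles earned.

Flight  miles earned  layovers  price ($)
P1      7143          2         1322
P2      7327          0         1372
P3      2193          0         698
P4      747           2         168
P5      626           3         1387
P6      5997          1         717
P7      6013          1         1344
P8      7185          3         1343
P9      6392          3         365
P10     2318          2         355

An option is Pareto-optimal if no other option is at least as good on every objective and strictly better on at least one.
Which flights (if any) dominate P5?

P1: miles earned 7143≥626, layovers 2≤3, price 1322≤1387 — dominates P5.
P2: miles earned 7327≥626, layovers 0≤3, price 1372≤1387 — dominates P5.
P3: miles earned 2193≥626, layovers 0≤3, price 698≤1387 — dominates P5.
P4: miles earned 747≥626, layovers 2≤3, price 168≤1387 — dominates P5.
P6: miles earned 5997≥626, layovers 1≤3, price 717≤1387 — dominates P5.
P7: miles earned 6013≥626, layovers 1≤3, price 1344≤1387 — dominates P5.
P8: miles earned 7185≥626, layovers 3≤3, price 1343≤1387 — dominates P5.
P9: miles earned 6392≥626, layovers 3≤3, price 365≤1387 — dominates P5.
P10: miles earned 2318≥626, layovers 2≤3, price 355≤1387 — dominates P5.

P1, P2, P3, P4, P6, P7, P8, P9, P10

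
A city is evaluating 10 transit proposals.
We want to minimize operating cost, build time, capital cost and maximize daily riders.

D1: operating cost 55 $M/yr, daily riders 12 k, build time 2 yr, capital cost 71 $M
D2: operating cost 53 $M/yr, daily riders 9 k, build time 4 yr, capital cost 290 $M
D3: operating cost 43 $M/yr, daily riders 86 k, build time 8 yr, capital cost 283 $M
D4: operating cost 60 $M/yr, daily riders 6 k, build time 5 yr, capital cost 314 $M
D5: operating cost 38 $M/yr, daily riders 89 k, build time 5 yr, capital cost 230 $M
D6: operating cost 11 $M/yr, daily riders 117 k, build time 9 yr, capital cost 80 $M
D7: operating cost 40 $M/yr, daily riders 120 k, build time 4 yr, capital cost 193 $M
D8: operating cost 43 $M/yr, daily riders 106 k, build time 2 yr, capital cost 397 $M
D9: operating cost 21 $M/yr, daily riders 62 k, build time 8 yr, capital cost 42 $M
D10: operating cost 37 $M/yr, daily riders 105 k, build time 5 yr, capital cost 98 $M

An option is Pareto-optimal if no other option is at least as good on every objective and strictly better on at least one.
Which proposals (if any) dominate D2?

D7

D7: operating cost 40≤53, daily riders 120≥9, build time 4≤4, capital cost 193≤290 — dominates D2.
Others (D1, D3, D4, D5, D6, D8, D9, D10) are each worse than D2 on at least one objective.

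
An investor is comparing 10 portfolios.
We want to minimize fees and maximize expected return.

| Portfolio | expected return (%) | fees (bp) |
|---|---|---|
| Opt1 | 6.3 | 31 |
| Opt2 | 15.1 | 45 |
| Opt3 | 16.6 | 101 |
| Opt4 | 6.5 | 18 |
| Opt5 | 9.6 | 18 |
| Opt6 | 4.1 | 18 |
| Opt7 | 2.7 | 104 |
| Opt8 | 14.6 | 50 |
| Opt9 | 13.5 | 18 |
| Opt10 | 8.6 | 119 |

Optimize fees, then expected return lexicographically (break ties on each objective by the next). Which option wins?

Opt9

First minimize fees: best is 18, kept {Opt4, Opt5, Opt6, Opt9}.
Then maximize expected return: best is 13.5, kept {Opt9}.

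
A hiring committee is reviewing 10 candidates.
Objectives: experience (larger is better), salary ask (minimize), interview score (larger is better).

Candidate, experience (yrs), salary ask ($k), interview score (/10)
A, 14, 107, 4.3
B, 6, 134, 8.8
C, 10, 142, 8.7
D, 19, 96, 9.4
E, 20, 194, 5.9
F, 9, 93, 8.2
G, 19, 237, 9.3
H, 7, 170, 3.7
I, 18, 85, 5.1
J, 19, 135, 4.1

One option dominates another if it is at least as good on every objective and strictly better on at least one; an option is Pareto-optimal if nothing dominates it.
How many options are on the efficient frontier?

A: dominated by D (experience 19≥14, salary ask 96≤107, interview score 9.4≥4.3).
B: dominated by D (experience 19≥6, salary ask 96≤134, interview score 9.4≥8.8).
C: dominated by D (experience 19≥10, salary ask 96≤142, interview score 9.4≥8.7).
D: not dominated (best interview score).
E: not dominated (best experience).
F: not dominated.
G: dominated by D (experience 19≥19, salary ask 96≤237, interview score 9.4≥9.3).
H: dominated by A (experience 14≥7, salary ask 107≤170, interview score 4.3≥3.7).
I: not dominated (best salary ask).
J: dominated by D (experience 19≥19, salary ask 96≤135, interview score 9.4≥4.1).
Pareto-optimal: D, E, F, I → 4.

4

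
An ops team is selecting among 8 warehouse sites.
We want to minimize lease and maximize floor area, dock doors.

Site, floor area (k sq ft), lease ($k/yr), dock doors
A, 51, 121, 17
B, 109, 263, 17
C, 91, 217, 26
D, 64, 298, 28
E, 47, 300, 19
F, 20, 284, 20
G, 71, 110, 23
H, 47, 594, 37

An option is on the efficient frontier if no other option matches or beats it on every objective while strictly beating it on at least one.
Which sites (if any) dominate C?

A: worse on floor area (51 vs 91).
B: worse on lease (263 vs 217).
D: worse on floor area (64 vs 91).
E: worse on floor area (47 vs 91).
F: worse on floor area (20 vs 91).
G: worse on floor area (71 vs 91).
H: worse on floor area (47 vs 91).
No option dominates C.

none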